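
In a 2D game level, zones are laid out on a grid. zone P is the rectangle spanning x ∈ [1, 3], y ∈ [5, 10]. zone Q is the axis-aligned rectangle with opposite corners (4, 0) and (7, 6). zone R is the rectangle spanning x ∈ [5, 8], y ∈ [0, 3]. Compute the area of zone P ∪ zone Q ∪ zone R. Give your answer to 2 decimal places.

31.00

By inclusion–exclusion:
Individual areas: |zone P| = 10, |zone Q| = 18, |zone R| = 9.
|zone P∩zone Q| = 0 (no overlap).
|zone P∩zone R| = 0 (no overlap).
|zone Q∩zone R|: x∈[5,7], y∈[0,3] → 2·3 = 6.
|zone P∩zone Q∩zone R| = 0.
|zone P ∪ zone Q ∪ zone R| = 37 − 6 + 0 = 31.00.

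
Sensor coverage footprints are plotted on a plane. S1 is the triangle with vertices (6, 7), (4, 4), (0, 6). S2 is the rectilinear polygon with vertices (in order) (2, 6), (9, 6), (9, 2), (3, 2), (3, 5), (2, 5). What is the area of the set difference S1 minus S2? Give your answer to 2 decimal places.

3.92

|S1| = 8, |S1∩S2| = 4.0833.
|S1 ∖ S2| = |S1| − |S1∩S2| = 8 − 4.0833 = 3.92.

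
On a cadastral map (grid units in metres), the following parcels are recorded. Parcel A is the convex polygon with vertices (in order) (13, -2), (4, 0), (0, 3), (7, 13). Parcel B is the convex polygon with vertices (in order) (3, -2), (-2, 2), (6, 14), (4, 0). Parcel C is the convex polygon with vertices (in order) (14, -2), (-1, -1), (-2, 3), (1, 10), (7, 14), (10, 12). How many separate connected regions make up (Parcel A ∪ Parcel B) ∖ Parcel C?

4

(Parcel A ∪ Parcel B) ∖ Parcel C splits into 4 disjoint pieces (area 0.4968, area 0.0653, area 0.2316, area 0.0134).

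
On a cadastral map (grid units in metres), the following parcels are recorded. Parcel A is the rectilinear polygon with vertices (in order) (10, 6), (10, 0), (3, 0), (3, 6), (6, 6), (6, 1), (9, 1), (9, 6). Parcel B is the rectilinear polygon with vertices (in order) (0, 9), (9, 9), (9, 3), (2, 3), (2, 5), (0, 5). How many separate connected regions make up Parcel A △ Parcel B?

Parcel A △ Parcel B is a single connected region.

1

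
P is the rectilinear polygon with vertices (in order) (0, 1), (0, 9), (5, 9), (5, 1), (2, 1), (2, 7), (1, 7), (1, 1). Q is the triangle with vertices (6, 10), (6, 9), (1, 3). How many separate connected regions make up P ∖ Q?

P ∖ Q splits into 2 disjoint pieces (area 17.5, area 15).

2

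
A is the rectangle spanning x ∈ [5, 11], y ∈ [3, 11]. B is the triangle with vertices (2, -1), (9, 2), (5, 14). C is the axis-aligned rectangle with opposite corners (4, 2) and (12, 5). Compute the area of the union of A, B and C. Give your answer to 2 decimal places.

82.50

By inclusion–exclusion:
Individual areas: |A| = 48, |B| = 48, |C| = 24.
|A∩B| = 18.6667.
|A∩C|: x∈[5,11], y∈[3,5] → 6·2 = 12.
|B∩C| = 13.5.
|A∩B∩C| = 6.6667.
|A ∪ B ∪ C| = 120 − 44.1667 + 6.6667 = 82.50.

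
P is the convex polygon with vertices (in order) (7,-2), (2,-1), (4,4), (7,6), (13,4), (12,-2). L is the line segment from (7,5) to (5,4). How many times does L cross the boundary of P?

0

The segment lies entirely inside P and never meets its boundary.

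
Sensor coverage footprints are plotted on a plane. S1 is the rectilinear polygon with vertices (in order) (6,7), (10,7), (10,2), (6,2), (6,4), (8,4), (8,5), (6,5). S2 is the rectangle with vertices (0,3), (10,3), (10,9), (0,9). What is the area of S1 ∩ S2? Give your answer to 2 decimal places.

14.00

The intersection is the polygon with vertices (10,7), (10,3), (6,3), (6,4), (8,4), (8,5), (6,5), (6,7).
By the shoelace formula its area is 14.00.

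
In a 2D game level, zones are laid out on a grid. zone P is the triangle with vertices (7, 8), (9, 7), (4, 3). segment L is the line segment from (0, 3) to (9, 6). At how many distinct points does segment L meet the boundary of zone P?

The segment meets the boundary at (6.857,5.286), (5,4.667).

2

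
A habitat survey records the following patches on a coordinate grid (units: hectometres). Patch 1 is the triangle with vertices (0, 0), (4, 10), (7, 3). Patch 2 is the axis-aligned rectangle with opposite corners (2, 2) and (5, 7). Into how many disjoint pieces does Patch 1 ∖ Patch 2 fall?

2

Patch 1 ∖ Patch 2 splits into 2 disjoint pieces (area 5.6667, area 9.1571).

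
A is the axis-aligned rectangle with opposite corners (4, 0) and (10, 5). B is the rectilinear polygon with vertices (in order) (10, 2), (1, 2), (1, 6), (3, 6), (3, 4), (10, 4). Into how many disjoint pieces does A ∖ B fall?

A ∖ B splits into 2 disjoint pieces (area 12, area 6).

2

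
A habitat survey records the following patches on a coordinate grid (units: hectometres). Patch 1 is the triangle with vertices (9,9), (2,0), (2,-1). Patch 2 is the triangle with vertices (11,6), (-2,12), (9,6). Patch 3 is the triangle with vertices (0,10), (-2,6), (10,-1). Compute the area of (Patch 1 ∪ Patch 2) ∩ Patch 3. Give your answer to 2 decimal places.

The region (Patch 1 ∪ Patch 2) ∩ Patch 3 is the polygon with vertices (4.319,2.314), (3.962,2.522), (5.269,4.204), (5.48,3.972).
By the shoelace formula its area is 0.75.

0.75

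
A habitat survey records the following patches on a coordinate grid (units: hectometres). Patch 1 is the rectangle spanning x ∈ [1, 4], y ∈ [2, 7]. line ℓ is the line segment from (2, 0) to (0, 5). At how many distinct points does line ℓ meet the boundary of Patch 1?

The segment meets the boundary at (1,2.5), (1.2,2).

2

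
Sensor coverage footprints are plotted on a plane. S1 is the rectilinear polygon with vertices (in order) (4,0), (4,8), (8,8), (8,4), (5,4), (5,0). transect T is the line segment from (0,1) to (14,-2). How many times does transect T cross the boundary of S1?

2

The segment meets the boundary at (4.667,0), (4,0.143).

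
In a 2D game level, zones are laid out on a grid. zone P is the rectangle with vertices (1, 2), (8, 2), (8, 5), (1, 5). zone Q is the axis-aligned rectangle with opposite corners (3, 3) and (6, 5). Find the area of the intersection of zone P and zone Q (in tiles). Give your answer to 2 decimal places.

|zone P∩zone Q|: x∈[3,6], y∈[3,5] → 3·2 = 6.

6.00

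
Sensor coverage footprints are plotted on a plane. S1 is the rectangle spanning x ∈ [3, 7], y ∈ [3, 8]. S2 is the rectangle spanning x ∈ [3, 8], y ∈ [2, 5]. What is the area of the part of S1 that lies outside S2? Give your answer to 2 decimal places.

12.00

|S1∩S2|: x∈[3,7], y∈[3,5] → 4·2 = 8.
|S1| = 20.
|S1 ∖ S2| = |S1| − |S1∩S2| = 20 − 8 = 12.00.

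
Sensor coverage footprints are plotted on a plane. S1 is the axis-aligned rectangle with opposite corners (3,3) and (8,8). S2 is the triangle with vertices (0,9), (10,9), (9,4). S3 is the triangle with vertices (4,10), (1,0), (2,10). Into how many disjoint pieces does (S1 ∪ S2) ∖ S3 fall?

2

(S1 ∪ S2) ∖ S3 splits into 2 disjoint pieces (area 36.4056, area 0.95).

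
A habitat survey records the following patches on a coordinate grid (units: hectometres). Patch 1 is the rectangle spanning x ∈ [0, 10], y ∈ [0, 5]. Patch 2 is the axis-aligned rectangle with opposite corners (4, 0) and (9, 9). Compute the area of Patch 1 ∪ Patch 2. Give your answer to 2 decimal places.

By inclusion–exclusion:
Individual areas: |Patch 1| = 50, |Patch 2| = 45.
|Patch 1∩Patch 2|: x∈[4,9], y∈[0,5] → 5·5 = 25.
|Patch 1 ∪ Patch 2| = 95 − 25 = 70.00.

70.00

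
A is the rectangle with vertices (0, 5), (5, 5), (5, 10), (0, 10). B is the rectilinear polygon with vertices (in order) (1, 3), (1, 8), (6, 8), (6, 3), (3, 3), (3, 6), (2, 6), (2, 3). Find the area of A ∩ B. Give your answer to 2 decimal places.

The intersection is the polygon with vertices (5,5), (3,5), (3,6), (2,6), (2,5), (1,5), (1,8), (5,8).
By the shoelace formula its area is 11.00.

11.00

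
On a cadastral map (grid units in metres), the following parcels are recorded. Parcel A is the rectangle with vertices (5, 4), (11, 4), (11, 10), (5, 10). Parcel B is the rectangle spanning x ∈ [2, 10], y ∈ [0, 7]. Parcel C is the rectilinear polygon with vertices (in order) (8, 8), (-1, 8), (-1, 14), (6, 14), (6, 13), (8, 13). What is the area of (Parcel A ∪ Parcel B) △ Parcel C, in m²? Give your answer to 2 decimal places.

117.00

|Parcel A ∪ Parcel B| = 77.
|(Parcel A ∪ Parcel B) ∩ Parcel C| = 6.
|(Parcel A ∪ Parcel B) △ Parcel C| = 77 + 52 − 12 = 117.00.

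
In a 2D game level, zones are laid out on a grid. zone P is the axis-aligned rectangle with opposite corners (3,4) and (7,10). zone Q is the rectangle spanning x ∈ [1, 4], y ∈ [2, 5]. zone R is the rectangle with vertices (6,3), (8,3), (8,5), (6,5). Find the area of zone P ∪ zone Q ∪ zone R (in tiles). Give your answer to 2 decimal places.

By inclusion–exclusion:
Individual areas: |zone P| = 24, |zone Q| = 9, |zone R| = 4.
|zone P∩zone Q|: x∈[3,4], y∈[4,5] → 1·1 = 1.
|zone P∩zone R|: x∈[6,7], y∈[4,5] → 1·1 = 1.
|zone Q∩zone R| = 0 (no overlap).
|zone P∩zone Q∩zone R| = 0.
|zone P ∪ zone Q ∪ zone R| = 37 − 2 + 0 = 35.00.

35.00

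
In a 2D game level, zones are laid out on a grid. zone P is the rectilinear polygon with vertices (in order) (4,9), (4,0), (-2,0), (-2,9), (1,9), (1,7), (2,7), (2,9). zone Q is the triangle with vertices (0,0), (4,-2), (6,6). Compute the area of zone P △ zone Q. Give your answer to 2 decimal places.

|zone P| = 52, |zone Q| = 18, |zone P∩zone Q| = 8.
|zone P △ zone Q| = |zone P| + |zone Q| − 2·|zone P∩zone Q| = 52 + 18 − 16 = 54.00.

54.00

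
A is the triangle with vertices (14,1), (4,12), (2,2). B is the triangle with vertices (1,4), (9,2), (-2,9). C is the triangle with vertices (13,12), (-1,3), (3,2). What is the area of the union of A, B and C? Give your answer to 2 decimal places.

By inclusion–exclusion:
Individual areas: |A| = 61, |B| = 17, |C| = 25.
|A∩B| = 7.9973.
|A∩C| = 15.222.
|B∩C| = 5.9056.
|A∩B∩C| = 4.4632.
|A ∪ B ∪ C| = 103 − 29.1249 + 4.4632 = 78.34.

78.34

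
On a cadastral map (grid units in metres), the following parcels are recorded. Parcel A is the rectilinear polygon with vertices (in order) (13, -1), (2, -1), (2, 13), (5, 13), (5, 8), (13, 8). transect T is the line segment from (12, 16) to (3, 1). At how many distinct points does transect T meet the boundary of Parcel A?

1

The segment meets the boundary at (7.2,8).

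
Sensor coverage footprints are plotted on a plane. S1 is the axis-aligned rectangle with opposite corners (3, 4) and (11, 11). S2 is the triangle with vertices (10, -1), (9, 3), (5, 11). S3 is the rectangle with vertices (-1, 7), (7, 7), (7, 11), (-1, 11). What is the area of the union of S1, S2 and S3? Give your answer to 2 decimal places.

By inclusion–exclusion:
Individual areas: |S1| = 56, |S2| = 4, |S3| = 32.
|S1∩S2| = 2.0417.
|S1∩S3|: x∈[3,7], y∈[7,11] → 4·4 = 16.
|S2∩S3| = 0.6667.
|S1∩S2∩S3| = 0.6667.
|S1 ∪ S2 ∪ S3| = 92 − 18.7083 + 0.6667 = 73.96.

73.96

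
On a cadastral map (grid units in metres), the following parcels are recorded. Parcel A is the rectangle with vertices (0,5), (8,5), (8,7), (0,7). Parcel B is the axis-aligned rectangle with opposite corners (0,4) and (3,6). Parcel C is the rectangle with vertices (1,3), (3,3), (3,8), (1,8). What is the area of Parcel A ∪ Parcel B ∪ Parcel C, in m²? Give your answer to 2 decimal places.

By inclusion–exclusion:
Individual areas: |Parcel A| = 16, |Parcel B| = 6, |Parcel C| = 10.
|Parcel A∩Parcel B|: x∈[0,3], y∈[5,6] → 3·1 = 3.
|Parcel A∩Parcel C|: x∈[1,3], y∈[5,7] → 2·2 = 4.
|Parcel B∩Parcel C|: x∈[1,3], y∈[4,6] → 2·2 = 4.
|Parcel A∩Parcel B∩Parcel C| = 2.
|Parcel A ∪ Parcel B ∪ Parcel C| = 32 − 11 + 2 = 23.00.

23.00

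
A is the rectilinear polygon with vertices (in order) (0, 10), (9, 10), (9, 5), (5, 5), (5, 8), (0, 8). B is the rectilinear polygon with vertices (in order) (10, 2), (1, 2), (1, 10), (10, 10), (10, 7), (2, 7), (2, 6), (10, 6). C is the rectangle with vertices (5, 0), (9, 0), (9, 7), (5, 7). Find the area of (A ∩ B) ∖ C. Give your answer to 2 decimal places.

20.00

|A ∩ B| = 24.
|(A ∩ B) ∩ C| = 4.
|(A ∩ B) ∖ C| = 24 − 4 = 20.00.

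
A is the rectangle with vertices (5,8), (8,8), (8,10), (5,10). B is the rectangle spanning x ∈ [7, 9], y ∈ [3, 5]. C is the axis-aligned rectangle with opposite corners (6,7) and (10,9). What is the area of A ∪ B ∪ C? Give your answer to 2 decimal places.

By inclusion–exclusion:
Individual areas: |A| = 6, |B| = 4, |C| = 8.
|A∩B| = 0 (no overlap).
|A∩C|: x∈[6,8], y∈[8,9] → 2·1 = 2.
|B∩C| = 0 (no overlap).
|A∩B∩C| = 0.
|A ∪ B ∪ C| = 18 − 2 + 0 = 16.00.

16.00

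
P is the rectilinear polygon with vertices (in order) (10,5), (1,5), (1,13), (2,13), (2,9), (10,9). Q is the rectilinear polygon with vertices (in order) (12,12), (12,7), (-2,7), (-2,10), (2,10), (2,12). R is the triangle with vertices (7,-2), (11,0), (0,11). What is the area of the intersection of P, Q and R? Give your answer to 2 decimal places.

3.26

The intersection is the polygon with vertices (2.154,7), (1,9.143), (1,10), (2,9), (4,7).
By the shoelace formula its area is 3.26.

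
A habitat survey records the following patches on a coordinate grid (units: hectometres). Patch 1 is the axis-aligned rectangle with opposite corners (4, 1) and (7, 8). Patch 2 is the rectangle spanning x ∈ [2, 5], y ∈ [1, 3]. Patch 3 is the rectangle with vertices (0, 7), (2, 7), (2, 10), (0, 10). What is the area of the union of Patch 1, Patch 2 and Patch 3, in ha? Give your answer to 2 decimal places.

31.00

By inclusion–exclusion:
Individual areas: |Patch 1| = 21, |Patch 2| = 6, |Patch 3| = 6.
|Patch 1∩Patch 2|: x∈[4,5], y∈[1,3] → 1·2 = 2.
|Patch 1∩Patch 3| = 0 (no overlap).
|Patch 2∩Patch 3| = 0 (no overlap).
|Patch 1∩Patch 2∩Patch 3| = 0.
|Patch 1 ∪ Patch 2 ∪ Patch 3| = 33 − 2 + 0 = 31.00.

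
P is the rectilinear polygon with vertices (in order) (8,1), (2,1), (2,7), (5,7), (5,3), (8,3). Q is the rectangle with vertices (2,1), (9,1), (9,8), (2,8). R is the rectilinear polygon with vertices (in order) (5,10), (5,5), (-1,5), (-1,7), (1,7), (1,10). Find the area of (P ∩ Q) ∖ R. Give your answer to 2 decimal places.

|P ∩ Q| = 24.
|(P ∩ Q) ∩ R| = 6.
|(P ∩ Q) ∖ R| = 24 − 6 = 18.00.

18.00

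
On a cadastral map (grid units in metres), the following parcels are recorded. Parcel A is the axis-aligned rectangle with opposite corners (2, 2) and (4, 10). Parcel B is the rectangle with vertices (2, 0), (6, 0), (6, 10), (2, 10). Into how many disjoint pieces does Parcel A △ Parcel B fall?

Parcel A △ Parcel B is a single connected region.

1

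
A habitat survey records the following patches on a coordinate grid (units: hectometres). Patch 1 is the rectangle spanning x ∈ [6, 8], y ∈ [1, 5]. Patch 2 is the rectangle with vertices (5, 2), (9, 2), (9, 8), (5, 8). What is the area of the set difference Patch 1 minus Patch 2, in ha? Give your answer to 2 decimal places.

|Patch 1∩Patch 2|: x∈[6,8], y∈[2,5] → 2·3 = 6.
|Patch 1| = 8.
|Patch 1 ∖ Patch 2| = |Patch 1| − |Patch 1∩Patch 2| = 8 − 6 = 2.00.

2.00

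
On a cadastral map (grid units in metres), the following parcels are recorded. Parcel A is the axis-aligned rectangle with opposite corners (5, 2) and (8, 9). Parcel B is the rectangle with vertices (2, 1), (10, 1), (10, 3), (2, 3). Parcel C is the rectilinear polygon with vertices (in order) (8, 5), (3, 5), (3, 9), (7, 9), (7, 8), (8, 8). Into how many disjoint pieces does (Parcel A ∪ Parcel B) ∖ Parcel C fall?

(Parcel A ∪ Parcel B) ∖ Parcel C splits into 2 disjoint pieces (area 1, area 22).

2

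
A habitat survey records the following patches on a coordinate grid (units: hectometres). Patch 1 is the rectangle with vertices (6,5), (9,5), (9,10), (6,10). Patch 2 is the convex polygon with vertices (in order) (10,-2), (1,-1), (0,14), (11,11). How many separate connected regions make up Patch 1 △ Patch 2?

1

Patch 1 △ Patch 2 is a single connected region.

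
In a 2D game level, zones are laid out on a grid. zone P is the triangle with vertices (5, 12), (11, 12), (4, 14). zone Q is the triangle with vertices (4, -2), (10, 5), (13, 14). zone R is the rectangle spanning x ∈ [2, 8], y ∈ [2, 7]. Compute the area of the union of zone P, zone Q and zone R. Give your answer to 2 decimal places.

By inclusion–exclusion:
Individual areas: |zone P| = 6, |zone Q| = 16.5, |zone R| = 30.
|zone P∩zone Q| = 0.
|zone P∩zone R| = 0.
|zone Q∩zone R| = 2.5317.
|zone P∩zone Q∩zone R| = 0.
|zone P ∪ zone Q ∪ zone R| = 52.5 − 2.5317 + 0 = 49.97.

49.97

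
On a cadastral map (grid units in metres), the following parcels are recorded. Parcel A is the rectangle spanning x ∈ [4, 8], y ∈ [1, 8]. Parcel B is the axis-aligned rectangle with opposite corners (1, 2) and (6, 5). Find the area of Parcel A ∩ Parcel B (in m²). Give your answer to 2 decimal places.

6.00

|Parcel A∩Parcel B|: x∈[4,6], y∈[2,5] → 2·3 = 6.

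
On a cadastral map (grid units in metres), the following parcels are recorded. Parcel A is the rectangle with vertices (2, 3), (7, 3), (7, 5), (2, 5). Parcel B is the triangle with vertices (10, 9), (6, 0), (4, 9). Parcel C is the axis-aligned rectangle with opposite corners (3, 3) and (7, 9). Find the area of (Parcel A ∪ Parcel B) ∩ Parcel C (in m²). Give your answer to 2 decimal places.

The region (Parcel A ∪ Parcel B) ∩ Parcel C is the polygon with vertices (4.889,5), (4,9), (7,9), (7,3), (5.333,3), (3,3), (3,5).
By the shoelace formula its area is 18.22.

18.22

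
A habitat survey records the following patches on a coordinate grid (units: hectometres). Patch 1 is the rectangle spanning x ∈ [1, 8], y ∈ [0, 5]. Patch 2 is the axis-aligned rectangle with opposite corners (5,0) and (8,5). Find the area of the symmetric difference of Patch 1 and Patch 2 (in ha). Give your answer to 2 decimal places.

20.00

|Patch 1∩Patch 2|: x∈[5,8], y∈[0,5] → 3·5 = 15.
|Patch 1 △ Patch 2| = |Patch 1| + |Patch 2| − 2·|Patch 1∩Patch 2| = 35 + 15 − 30 = 20.00.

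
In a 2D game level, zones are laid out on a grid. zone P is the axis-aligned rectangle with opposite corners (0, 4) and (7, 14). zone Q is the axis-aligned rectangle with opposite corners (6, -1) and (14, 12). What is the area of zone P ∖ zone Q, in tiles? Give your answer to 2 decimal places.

62.00

|zone P∩zone Q|: x∈[6,7], y∈[4,12] → 1·8 = 8.
|zone P| = 70.
|zone P ∖ zone Q| = |zone P| − |zone P∩zone Q| = 70 − 8 = 62.00.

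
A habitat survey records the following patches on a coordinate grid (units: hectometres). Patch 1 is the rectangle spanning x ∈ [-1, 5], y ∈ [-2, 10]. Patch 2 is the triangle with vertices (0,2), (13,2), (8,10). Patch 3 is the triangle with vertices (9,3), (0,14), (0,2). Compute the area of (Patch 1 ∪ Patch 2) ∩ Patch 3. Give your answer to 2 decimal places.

The region (Patch 1 ∪ Patch 2) ∩ Patch 3 is the polygon with vertices (3.273,10), (5,7.889), (5,7), (5.4,7.4), (9,3), (0,2), (0,10).
By the shoelace formula its area is 47.28.

47.28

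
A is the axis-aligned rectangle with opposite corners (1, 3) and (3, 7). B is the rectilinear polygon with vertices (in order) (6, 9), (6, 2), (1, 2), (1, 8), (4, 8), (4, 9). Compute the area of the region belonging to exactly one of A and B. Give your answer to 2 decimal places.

|A| = 8, |B| = 32, |A∩B| = 8.
|A △ B| = |A| + |B| − 2·|A∩B| = 8 + 32 − 16 = 24.00.

24.00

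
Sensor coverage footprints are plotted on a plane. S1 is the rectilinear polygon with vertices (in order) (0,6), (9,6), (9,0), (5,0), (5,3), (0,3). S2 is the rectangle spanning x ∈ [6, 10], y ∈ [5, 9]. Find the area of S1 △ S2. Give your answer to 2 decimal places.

|S1| = 39, |S2| = 16, |S1∩S2| = 3.
|S1 △ S2| = |S1| + |S2| − 2·|S1∩S2| = 39 + 16 − 6 = 49.00.

49.00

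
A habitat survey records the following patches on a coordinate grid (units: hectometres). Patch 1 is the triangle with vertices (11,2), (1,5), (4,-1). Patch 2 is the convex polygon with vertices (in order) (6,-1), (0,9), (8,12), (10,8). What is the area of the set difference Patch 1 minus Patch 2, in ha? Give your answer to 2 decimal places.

14.50

|Patch 1| = 25.5, |Patch 1∩Patch 2| = 11.0021.
|Patch 1 ∖ Patch 2| = |Patch 1| − |Patch 1∩Patch 2| = 25.5 − 11.0021 = 14.50.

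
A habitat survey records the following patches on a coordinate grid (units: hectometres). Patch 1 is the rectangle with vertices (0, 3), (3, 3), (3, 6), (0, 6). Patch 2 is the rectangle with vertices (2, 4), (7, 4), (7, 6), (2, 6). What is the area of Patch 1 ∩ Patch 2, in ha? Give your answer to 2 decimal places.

2.00

|Patch 1∩Patch 2|: x∈[2,3], y∈[4,6] → 1·2 = 2.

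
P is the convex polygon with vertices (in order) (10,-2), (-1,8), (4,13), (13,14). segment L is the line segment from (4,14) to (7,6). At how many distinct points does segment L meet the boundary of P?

The segment meets the boundary at (4.36,13.04).

1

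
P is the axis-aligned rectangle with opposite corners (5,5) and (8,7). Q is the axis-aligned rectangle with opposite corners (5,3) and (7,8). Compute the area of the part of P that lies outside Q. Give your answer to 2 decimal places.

|P∩Q|: x∈[5,7], y∈[5,7] → 2·2 = 4.
|P| = 6.
|P ∖ Q| = |P| − |P∩Q| = 6 − 4 = 2.00.

2.00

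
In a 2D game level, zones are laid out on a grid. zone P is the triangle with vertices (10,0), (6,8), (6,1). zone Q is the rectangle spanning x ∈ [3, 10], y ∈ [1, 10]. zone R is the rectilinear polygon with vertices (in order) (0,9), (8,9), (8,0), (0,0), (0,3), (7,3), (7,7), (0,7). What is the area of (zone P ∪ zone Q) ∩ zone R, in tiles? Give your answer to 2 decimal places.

24.50

|zone P ∪ zone Q| = 64.75.
|(zone P ∪ zone Q) ∩ zone R| = 24.50.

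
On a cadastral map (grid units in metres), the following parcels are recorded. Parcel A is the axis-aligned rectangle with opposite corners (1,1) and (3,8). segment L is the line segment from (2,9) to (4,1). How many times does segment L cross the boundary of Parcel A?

The segment meets the boundary at (3,5), (2.25,8).

2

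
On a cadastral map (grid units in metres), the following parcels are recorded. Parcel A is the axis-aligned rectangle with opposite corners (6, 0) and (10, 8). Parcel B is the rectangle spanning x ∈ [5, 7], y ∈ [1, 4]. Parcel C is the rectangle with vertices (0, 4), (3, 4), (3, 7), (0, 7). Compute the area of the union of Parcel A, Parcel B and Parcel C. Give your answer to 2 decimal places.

By inclusion–exclusion:
Individual areas: |Parcel A| = 32, |Parcel B| = 6, |Parcel C| = 9.
|Parcel A∩Parcel B|: x∈[6,7], y∈[1,4] → 1·3 = 3.
|Parcel A∩Parcel C| = 0 (no overlap).
|Parcel B∩Parcel C| = 0 (no overlap).
|Parcel A∩Parcel B∩Parcel C| = 0.
|Parcel A ∪ Parcel B ∪ Parcel C| = 47 − 3 + 0 = 44.00.

44.00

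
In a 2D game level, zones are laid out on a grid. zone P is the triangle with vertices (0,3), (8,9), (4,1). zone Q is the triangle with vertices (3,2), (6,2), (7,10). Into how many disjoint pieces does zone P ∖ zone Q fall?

2

zone P ∖ zone Q splits into 2 disjoint pieces (area 10.85, area 1.1638).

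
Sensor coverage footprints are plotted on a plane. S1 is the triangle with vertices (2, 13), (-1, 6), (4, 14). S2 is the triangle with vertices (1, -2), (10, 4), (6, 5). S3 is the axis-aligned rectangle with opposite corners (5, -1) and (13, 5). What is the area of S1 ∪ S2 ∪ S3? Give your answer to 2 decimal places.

By inclusion–exclusion:
Individual areas: |S1| = 5.5, |S2| = 16.5, |S3| = 48.
|S1∩S2| = 0.
|S1∩S3| = 0.
|S2∩S3| = 10.6333.
|S1∩S2∩S3| = 0.
|S1 ∪ S2 ∪ S3| = 70 − 10.6333 + 0 = 59.37.

59.37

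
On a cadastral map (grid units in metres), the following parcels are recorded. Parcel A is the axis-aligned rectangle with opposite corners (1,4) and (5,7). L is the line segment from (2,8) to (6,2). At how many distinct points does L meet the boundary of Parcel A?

2

The segment meets the boundary at (4.667,4), (2.667,7).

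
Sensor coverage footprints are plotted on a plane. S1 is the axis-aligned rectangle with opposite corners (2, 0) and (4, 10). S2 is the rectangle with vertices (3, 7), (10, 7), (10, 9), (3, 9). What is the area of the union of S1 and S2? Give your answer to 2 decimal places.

By inclusion–exclusion:
Individual areas: |S1| = 20, |S2| = 14.
|S1∩S2|: x∈[3,4], y∈[7,9] → 1·2 = 2.
|S1 ∪ S2| = 34 − 2 = 32.00.

32.00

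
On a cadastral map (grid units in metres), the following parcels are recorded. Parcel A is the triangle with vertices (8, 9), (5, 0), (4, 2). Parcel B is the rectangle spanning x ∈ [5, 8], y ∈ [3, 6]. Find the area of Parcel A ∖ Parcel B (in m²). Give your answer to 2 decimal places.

|Parcel A| = 7.5, |Parcel A∩Parcel B| = 3.0536.
|Parcel A ∖ Parcel B| = |Parcel A| − |Parcel A∩Parcel B| = 7.5 − 3.0536 = 4.45.

4.45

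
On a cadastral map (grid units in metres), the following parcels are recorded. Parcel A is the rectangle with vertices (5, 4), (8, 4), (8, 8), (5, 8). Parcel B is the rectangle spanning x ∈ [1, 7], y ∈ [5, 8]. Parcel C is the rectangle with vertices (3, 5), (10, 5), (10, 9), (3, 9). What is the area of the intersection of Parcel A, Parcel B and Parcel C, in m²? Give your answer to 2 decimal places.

The intersection is the polygon with vertices (7,5), (5,5), (5,8), (7,8).
By the shoelace formula its area is 6.00.

6.00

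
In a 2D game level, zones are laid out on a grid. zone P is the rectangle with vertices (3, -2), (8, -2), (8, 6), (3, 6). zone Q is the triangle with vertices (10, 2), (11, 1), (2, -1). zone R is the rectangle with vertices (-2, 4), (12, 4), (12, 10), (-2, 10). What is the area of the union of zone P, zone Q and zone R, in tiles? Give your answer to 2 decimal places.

116.83

By inclusion–exclusion:
Individual areas: |zone P| = 40, |zone Q| = 5.5, |zone R| = 84.
|zone P∩zone Q| = 2.6736.
|zone P∩zone R|: x∈[3,8], y∈[4,6] → 5·2 = 10.
|zone Q∩zone R| = 0.
|zone P∩zone Q∩zone R| = 0.
|zone P ∪ zone Q ∪ zone R| = 129.5 − 12.6736 + 0 = 116.83.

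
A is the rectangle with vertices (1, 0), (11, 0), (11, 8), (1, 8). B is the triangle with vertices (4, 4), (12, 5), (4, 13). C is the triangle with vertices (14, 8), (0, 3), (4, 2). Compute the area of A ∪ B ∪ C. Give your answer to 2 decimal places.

By inclusion–exclusion:
Individual areas: |A| = 80, |B| = 36, |C| = 17.
|A∩B| = 22.9375.
|A∩C| = 15.6036.
|B∩C| = 6.5343.
|A∩B∩C| = 6.5343.
|A ∪ B ∪ C| = 133 − 45.0754 + 6.5343 = 94.46.

94.46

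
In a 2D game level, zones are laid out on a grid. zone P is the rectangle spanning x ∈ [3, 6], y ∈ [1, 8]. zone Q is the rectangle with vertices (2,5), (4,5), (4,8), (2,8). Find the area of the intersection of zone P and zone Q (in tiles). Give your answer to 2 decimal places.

3.00

|zone P∩zone Q|: x∈[3,4], y∈[5,8] → 1·3 = 3.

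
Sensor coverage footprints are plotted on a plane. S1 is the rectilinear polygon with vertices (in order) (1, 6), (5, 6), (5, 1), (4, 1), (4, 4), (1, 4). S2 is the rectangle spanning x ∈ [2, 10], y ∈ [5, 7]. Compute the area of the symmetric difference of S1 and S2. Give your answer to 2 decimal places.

|S1| = 11, |S2| = 16, |S1∩S2| = 3.
|S1 △ S2| = |S1| + |S2| − 2·|S1∩S2| = 11 + 16 − 6 = 21.00.

21.00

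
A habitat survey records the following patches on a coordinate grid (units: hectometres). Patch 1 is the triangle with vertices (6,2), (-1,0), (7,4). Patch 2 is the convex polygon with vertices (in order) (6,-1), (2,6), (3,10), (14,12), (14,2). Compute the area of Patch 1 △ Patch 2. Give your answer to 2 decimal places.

|Patch 1| = 6, |Patch 2| = 115, |Patch 1∩Patch 2| = 3.0395.
|Patch 1 △ Patch 2| = |Patch 1| + |Patch 2| − 2·|Patch 1∩Patch 2| = 6 + 115 − 6.0789 = 114.92.

114.92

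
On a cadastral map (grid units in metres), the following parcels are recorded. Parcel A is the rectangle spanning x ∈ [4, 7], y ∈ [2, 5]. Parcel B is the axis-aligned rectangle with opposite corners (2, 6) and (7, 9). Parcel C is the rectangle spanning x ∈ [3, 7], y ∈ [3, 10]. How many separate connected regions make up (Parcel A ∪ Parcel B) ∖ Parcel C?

2

(Parcel A ∪ Parcel B) ∖ Parcel C splits into 2 disjoint pieces (area 3, area 3).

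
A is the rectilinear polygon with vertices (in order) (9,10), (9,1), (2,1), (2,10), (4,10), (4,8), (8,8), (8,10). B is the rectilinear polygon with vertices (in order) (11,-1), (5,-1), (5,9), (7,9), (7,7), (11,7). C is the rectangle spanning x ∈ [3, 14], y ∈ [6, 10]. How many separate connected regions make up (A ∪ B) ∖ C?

1

(A ∪ B) ∖ C is a single connected region.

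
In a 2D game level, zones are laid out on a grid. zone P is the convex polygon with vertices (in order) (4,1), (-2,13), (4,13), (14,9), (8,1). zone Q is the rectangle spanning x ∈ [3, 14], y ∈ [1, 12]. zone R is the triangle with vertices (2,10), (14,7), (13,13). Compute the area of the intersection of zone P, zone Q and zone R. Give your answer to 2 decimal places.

22.46

The intersection is the polygon with vertices (3,10.273), (7.649,11.54), (13.643,9.143), (13.727,8.636), (12.737,7.316), (3,9.75).
By the shoelace formula its area is 22.46.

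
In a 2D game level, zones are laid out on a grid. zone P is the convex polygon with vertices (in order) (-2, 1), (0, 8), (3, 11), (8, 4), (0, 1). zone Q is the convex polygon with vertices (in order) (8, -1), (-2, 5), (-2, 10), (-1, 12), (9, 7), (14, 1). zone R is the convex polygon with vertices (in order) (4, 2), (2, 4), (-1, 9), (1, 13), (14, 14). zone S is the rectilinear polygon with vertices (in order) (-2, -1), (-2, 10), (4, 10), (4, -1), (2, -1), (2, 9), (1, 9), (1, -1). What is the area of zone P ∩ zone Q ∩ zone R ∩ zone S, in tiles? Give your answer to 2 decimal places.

16.20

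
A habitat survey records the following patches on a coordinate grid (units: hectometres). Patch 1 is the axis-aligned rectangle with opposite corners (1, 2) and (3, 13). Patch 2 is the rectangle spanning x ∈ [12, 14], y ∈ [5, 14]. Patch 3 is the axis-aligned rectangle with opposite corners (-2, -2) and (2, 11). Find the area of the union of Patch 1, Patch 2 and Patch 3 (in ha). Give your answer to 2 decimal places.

83.00

By inclusion–exclusion:
Individual areas: |Patch 1| = 22, |Patch 2| = 18, |Patch 3| = 52.
|Patch 1∩Patch 2| = 0 (no overlap).
|Patch 1∩Patch 3|: x∈[1,2], y∈[2,11] → 1·9 = 9.
|Patch 2∩Patch 3| = 0 (no overlap).
|Patch 1∩Patch 2∩Patch 3| = 0.
|Patch 1 ∪ Patch 2 ∪ Patch 3| = 92 − 9 + 0 = 83.00.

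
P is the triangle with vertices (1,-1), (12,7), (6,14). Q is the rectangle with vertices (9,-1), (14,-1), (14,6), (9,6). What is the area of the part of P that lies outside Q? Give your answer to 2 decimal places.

|P| = 62.5, |P∩Q| = 0.9602.
|P ∖ Q| = |P| − |P∩Q| = 62.5 − 0.9602 = 61.54.

61.54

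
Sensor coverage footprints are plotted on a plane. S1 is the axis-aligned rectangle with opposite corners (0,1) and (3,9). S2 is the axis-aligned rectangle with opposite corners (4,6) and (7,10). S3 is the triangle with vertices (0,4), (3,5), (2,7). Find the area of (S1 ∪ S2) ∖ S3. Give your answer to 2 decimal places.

32.50

|S1 ∪ S2| = 36.
|(S1 ∪ S2) ∩ S3| = 3.5.
|(S1 ∪ S2) ∖ S3| = 36 − 3.5 = 32.50.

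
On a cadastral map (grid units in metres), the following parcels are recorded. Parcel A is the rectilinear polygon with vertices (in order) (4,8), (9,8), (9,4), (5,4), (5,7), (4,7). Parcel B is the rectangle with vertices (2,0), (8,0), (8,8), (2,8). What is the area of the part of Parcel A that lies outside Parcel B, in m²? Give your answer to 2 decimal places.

4.00

|Parcel A| = 17, |Parcel A∩Parcel B| = 13.
|Parcel A ∖ Parcel B| = |Parcel A| − |Parcel A∩Parcel B| = 17 − 13 = 4.00.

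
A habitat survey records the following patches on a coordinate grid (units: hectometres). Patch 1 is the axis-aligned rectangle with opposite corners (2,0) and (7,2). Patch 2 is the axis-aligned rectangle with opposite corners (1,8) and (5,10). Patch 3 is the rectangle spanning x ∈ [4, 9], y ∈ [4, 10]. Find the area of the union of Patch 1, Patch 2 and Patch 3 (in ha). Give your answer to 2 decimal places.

By inclusion–exclusion:
Individual areas: |Patch 1| = 10, |Patch 2| = 8, |Patch 3| = 30.
|Patch 1∩Patch 2| = 0 (no overlap).
|Patch 1∩Patch 3| = 0 (no overlap).
|Patch 2∩Patch 3|: x∈[4,5], y∈[8,10] → 1·2 = 2.
|Patch 1∩Patch 2∩Patch 3| = 0.
|Patch 1 ∪ Patch 2 ∪ Patch 3| = 48 − 2 + 0 = 46.00.

46.00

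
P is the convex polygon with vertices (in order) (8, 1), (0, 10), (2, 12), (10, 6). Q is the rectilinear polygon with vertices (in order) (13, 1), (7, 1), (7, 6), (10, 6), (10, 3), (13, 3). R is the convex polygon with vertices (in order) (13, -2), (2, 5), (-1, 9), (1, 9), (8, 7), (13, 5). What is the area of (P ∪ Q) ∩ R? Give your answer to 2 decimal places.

|P ∪ Q| = 54.5625.
|(P ∪ Q) ∩ R| = 38.62.

38.62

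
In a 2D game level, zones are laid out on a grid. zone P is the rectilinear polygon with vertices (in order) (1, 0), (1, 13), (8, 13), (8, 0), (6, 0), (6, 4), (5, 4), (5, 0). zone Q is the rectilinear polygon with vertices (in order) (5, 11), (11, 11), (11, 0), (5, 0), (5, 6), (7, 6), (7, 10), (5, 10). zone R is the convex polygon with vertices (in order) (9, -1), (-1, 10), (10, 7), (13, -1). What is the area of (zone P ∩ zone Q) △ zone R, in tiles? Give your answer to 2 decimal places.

55.94

|zone P ∩ zone Q| = 21.
|(zone P ∩ zone Q) ∩ zone R| = 13.2818.
|(zone P ∩ zone Q) △ zone R| = 21 + 61.5 − 26.5636 = 55.94.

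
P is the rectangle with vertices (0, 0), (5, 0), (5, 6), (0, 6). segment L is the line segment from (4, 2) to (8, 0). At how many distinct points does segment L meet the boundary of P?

The segment meets the boundary at (5,1.5).

1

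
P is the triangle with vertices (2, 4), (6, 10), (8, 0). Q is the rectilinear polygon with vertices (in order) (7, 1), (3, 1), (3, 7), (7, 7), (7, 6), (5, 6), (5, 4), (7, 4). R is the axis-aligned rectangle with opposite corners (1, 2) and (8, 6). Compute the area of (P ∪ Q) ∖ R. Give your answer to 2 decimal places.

13.25

|P ∪ Q| = 31.1333.
|(P ∪ Q) ∩ R| = 17.8833.
|(P ∪ Q) ∖ R| = 31.1333 − 17.8833 = 13.25.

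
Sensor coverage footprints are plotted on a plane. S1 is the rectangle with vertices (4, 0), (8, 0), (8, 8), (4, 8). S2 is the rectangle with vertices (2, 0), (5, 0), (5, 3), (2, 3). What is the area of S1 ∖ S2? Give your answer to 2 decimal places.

29.00

|S1∩S2|: x∈[4,5], y∈[0,3] → 1·3 = 3.
|S1| = 32.
|S1 ∖ S2| = |S1| − |S1∩S2| = 32 − 3 = 29.00.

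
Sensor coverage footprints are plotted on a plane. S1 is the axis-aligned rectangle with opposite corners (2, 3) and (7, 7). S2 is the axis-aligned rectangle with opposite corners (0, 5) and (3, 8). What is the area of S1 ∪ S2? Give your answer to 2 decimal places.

27.00

By inclusion–exclusion:
Individual areas: |S1| = 20, |S2| = 9.
|S1∩S2|: x∈[2,3], y∈[5,7] → 1·2 = 2.
|S1 ∪ S2| = 29 − 2 = 27.00.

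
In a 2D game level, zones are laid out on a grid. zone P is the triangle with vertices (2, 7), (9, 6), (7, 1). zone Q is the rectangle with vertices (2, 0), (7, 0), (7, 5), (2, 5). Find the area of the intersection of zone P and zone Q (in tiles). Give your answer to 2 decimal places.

6.67

The intersection is the polygon with vertices (3.667,5), (7,5), (7,1).
By the shoelace formula its area is 6.67.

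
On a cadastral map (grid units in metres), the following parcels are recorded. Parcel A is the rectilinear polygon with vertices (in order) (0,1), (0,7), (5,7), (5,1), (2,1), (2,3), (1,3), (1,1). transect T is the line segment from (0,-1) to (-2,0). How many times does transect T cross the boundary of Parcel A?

0

The segment lies entirely outside Parcel A and never meets its boundary.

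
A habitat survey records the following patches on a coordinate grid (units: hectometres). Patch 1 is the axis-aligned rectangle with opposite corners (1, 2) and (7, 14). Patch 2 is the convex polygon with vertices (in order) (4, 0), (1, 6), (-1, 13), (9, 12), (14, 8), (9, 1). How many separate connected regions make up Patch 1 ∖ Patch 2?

Patch 1 ∖ Patch 2 splits into 2 disjoint pieces (area 9, area 4).

2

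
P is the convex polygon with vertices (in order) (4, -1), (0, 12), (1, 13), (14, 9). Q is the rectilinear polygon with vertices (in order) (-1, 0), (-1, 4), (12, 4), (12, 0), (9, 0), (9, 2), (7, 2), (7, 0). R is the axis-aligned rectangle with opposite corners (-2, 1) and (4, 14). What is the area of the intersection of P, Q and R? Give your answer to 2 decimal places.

3.23

The intersection is the polygon with vertices (4,4), (4,1), (3.385,1), (2.462,4).
By the shoelace formula its area is 3.23.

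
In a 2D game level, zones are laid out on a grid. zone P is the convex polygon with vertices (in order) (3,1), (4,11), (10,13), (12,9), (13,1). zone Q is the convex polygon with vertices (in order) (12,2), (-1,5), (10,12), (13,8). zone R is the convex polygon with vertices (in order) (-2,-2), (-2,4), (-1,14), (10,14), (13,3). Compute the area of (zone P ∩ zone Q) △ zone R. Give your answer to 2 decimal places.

123.76

|zone P ∩ zone Q| = 62.2379.
|(zone P ∩ zone Q) ∩ zone R| = 59.7407.
|(zone P ∩ zone Q) △ zone R| = 62.2379 + 181 − 119.4814 = 123.76.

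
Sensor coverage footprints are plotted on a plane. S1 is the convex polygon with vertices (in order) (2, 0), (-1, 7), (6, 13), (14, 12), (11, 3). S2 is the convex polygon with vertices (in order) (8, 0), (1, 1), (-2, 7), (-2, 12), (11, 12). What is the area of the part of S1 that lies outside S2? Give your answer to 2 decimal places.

30.07

|S1| = 123.5, |S1∩S2| = 93.4321.
|S1 ∖ S2| = |S1| − |S1∩S2| = 123.5 − 93.4321 = 30.07.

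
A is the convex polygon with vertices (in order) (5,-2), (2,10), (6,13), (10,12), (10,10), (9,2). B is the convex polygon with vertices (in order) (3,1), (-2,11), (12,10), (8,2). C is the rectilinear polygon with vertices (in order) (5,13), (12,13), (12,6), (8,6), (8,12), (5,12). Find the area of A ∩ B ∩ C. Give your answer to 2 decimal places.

7.43

The intersection is the polygon with vertices (10,10.143), (10,10), (9.5,6), (8,6), (8,10.286).
By the shoelace formula its area is 7.43.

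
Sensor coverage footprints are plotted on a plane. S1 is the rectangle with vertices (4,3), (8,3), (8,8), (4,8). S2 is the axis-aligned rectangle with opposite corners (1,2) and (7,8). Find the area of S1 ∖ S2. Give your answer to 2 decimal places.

5.00

|S1∩S2|: x∈[4,7], y∈[3,8] → 3·5 = 15.
|S1| = 20.
|S1 ∖ S2| = |S1| − |S1∩S2| = 20 − 15 = 5.00.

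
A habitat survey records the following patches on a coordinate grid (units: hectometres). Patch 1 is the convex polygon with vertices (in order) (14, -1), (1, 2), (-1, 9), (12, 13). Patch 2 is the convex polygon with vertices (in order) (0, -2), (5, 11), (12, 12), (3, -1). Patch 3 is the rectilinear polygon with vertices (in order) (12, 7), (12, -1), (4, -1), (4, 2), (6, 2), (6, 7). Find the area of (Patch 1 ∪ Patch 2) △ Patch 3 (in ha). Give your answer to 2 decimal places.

|Patch 1 ∪ Patch 2| = 146.4925.
|(Patch 1 ∪ Patch 2) ∩ Patch 3| = 43.1455.
|(Patch 1 ∪ Patch 2) △ Patch 3| = 146.4925 + 54 − 86.291 = 114.20.

114.20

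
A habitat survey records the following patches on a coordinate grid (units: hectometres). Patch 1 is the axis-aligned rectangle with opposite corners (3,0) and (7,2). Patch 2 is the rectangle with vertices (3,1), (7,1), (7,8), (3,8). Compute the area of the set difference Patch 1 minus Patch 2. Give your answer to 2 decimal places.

|Patch 1∩Patch 2|: x∈[3,7], y∈[1,2] → 4·1 = 4.
|Patch 1| = 8.
|Patch 1 ∖ Patch 2| = |Patch 1| − |Patch 1∩Patch 2| = 8 − 4 = 4.00.

4.00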